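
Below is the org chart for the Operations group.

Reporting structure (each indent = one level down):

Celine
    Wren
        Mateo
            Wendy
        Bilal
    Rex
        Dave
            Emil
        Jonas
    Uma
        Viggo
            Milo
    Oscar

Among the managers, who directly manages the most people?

Direct-report counts: Celine has 4; Uma has 1; Viggo has 1; Rex has 2; Dave has 1; Wren has 2; Mateo has 1. The largest is 4, held by Celine.

Celine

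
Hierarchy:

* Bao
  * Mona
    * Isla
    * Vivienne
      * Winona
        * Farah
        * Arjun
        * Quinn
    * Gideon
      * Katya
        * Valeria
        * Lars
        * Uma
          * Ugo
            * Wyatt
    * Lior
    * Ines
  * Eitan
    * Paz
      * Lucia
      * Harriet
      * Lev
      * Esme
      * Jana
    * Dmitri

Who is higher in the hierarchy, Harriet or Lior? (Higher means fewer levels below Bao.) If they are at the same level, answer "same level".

Harriet is 3 levels below Bao; Lior is 2. Lior is higher.

Lior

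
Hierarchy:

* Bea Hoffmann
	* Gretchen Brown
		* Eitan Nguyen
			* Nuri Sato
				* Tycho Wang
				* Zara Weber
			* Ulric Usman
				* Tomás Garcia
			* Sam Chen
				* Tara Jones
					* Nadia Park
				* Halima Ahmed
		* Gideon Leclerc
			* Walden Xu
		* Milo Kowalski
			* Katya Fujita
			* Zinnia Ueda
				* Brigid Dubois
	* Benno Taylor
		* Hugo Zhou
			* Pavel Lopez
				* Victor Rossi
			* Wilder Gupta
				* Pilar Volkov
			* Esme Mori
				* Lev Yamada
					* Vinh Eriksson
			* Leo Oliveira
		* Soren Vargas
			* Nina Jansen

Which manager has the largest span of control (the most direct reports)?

Hugo Zhou

Direct-report counts: Bea Hoffmann has 2; Benno Taylor has 2; Soren Vargas has 1; Hugo Zhou has 4; Esme Mori has 1; Lev Yamada has 1; Wilder Gupta has 1; Pavel Lopez has 1; Gretchen Brown has 3; Milo Kowalski has 2; Zinnia Ueda has 1; Gideon Leclerc has 1; Eitan Nguyen has 3; Sam Chen has 2; Tara Jones has 1; Ulric Usman has 1; Nuri Sato has 2. The largest is 4, held by Hugo Zhou.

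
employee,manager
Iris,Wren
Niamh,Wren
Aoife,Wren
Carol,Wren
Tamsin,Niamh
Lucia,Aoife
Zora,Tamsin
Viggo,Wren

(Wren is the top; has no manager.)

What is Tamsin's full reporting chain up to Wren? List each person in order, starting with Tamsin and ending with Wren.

Tamsin reports to Niamh. Niamh reports to Wren. Wren is at the top.

Tamsin -> Niamh -> Wren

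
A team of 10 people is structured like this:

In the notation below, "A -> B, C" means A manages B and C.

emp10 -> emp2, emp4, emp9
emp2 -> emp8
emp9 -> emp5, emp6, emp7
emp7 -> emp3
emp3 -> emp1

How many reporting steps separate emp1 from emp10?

4

Chain from emp1 up to emp10: emp1 → emp3 → emp7 → emp9 → emp10. That is 4 steps up, so emp1 is 4 levels below emp10.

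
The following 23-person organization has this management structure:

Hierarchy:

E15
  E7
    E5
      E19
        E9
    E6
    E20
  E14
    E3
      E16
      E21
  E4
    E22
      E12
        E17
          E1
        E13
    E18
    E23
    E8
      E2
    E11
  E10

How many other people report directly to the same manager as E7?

E7 reports to E15. E15's other direct reports are E14, E4, E10 — 3 peers.

3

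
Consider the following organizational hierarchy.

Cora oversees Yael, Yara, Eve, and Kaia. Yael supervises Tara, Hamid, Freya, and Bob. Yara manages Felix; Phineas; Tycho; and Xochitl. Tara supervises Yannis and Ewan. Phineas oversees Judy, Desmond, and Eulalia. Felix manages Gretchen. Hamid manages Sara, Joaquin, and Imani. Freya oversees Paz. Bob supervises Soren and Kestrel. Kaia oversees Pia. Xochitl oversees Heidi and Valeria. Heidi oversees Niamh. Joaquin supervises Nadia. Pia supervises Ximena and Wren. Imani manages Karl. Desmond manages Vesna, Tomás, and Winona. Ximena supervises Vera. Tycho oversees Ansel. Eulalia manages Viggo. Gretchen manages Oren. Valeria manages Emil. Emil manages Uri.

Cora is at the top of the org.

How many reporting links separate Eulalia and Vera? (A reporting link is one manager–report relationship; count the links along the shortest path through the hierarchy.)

7

Eulalia is 3 levels below Cora, and Vera is 4 levels below Cora (their lowest common manager). The shortest path runs up from Eulalia to Cora and back down to Vera: 3 + 4 = 7 links.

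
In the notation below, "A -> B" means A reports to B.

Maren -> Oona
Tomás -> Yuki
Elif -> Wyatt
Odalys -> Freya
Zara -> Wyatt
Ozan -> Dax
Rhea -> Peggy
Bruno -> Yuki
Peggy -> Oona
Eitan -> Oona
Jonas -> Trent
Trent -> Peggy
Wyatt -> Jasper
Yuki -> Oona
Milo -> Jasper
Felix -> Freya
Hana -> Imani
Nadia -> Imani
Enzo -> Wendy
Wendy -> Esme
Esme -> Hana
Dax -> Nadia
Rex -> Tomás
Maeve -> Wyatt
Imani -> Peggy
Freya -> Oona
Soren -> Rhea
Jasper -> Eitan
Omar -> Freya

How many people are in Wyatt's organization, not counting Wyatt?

Wyatt directly manages Zara, Elif, Maeve. Zara has no reports. Elif has no reports. Maeve has no reports. So Wyatt's organization is 3 direct reports plus everyone under them: 1 + 1 + 1 = 3.

3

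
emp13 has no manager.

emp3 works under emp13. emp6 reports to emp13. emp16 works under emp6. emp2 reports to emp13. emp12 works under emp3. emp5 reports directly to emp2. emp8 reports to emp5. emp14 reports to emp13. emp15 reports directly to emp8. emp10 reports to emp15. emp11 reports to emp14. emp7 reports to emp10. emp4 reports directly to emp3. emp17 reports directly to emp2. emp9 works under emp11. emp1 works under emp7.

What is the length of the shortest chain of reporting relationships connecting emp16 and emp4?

4

emp16 is 2 levels below emp13, and emp4 is 2 levels below emp13 (their lowest common manager). The shortest path runs up from emp16 to emp13 and back down to emp4: 2 + 2 = 4 links.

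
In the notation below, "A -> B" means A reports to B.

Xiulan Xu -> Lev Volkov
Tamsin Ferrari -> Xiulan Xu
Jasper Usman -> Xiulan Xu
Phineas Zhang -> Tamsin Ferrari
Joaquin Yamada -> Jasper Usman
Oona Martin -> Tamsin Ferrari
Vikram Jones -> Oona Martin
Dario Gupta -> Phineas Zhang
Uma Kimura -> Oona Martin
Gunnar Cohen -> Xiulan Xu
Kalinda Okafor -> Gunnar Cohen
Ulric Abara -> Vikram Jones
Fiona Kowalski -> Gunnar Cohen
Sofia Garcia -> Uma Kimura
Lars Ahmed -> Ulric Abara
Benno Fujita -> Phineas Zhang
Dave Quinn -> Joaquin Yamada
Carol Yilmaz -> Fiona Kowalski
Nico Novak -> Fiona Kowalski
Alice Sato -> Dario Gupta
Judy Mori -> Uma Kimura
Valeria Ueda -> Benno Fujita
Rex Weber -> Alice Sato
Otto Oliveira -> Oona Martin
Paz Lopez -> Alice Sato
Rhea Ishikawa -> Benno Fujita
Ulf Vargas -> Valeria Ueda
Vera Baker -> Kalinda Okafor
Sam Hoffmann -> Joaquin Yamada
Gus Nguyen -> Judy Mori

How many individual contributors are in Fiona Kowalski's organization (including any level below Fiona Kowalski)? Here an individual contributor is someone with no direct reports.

2

The people in Fiona Kowalski's organization with no one reporting to them are Nico Novak, Carol Yilmaz. That is 2.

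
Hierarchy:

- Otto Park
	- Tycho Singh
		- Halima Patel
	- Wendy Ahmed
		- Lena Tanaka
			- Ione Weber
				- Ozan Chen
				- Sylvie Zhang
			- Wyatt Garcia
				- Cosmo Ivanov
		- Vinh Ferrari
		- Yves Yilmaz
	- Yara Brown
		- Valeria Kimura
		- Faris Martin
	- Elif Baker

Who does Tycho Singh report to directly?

Otto Park

Tycho Singh reports directly to Otto Park.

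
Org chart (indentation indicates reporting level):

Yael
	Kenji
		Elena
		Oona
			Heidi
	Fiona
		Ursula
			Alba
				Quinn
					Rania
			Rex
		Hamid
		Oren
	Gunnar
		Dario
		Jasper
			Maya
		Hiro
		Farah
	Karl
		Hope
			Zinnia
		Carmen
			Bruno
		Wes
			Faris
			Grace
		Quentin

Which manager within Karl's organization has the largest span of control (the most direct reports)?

Karl

Direct-report counts within Karl's organization: Karl has 4; Wes has 2; Carmen has 1; Hope has 1. The largest is 4, held by Karl.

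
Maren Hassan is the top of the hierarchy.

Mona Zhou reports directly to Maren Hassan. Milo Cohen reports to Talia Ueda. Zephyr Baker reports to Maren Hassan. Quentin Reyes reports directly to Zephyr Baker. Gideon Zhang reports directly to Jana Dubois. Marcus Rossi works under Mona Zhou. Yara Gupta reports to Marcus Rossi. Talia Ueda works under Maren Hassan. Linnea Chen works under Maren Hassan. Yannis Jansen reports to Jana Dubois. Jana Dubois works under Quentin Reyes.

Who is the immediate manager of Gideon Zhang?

Gideon Zhang reports directly to Jana Dubois.

Jana Dubois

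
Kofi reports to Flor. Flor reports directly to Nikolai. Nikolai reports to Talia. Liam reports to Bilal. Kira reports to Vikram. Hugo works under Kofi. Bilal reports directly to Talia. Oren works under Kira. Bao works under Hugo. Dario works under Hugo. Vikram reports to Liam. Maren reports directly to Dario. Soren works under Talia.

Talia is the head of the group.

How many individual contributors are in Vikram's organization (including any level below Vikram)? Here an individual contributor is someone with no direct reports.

1

The only person in Vikram's organization with no one reporting to them is Oren. That is 1.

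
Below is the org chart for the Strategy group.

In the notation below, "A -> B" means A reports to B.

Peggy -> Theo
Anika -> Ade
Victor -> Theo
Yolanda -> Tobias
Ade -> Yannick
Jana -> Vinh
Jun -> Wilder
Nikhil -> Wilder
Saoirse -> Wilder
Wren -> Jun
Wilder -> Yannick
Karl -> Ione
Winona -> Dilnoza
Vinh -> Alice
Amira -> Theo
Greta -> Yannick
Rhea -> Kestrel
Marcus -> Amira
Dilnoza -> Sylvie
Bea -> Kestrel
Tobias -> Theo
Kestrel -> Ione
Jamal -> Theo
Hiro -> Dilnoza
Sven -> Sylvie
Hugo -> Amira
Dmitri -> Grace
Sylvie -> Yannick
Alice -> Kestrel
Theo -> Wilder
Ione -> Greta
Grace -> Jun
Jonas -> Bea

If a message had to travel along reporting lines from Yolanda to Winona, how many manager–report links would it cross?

7

Yolanda is 4 levels below Yannick, and Winona is 3 levels below Yannick (their lowest common manager). The shortest path runs up from Yolanda to Yannick and back down to Winona: 4 + 3 = 7 links.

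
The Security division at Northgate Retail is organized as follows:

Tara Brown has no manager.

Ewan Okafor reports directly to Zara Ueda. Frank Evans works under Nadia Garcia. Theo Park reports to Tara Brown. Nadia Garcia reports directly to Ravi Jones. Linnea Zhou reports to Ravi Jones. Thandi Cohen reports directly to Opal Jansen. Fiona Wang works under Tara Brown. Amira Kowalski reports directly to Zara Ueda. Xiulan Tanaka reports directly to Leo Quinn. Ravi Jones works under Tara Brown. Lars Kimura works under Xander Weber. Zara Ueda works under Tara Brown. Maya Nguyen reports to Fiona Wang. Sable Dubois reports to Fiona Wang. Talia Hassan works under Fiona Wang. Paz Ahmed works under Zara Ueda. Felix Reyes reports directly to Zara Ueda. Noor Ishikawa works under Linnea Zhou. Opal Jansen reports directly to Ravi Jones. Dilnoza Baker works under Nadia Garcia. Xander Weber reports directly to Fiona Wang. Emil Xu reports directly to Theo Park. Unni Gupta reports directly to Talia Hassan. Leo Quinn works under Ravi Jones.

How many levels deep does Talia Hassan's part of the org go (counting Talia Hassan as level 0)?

1

The longest chain under Talia Hassan runs Talia Hassan → Unni Gupta, which is 1 level below Talia Hassan.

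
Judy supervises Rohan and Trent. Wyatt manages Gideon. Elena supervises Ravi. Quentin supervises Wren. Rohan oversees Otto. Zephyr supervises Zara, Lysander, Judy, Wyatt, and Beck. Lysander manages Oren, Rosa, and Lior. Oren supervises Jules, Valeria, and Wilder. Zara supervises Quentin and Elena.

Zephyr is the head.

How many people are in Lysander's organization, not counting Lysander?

Lysander directly manages Oren, Rosa, Lior. Under Oren: Wilder, Valeria, Jules (3). Rosa has no reports. Lior has no reports. So Lysander's organization is 3 direct reports plus everyone under them: 4 + 1 + 1 = 6.

6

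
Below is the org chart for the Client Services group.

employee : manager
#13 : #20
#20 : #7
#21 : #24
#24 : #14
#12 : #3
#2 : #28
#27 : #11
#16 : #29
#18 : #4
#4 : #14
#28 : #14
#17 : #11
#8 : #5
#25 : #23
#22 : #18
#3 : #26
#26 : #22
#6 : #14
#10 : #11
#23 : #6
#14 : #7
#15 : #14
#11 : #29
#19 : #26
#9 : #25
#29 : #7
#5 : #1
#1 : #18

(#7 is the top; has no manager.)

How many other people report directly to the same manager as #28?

#28 reports to #14. #14's other direct reports are #6, #24, #4, #15 — 4 peers.

4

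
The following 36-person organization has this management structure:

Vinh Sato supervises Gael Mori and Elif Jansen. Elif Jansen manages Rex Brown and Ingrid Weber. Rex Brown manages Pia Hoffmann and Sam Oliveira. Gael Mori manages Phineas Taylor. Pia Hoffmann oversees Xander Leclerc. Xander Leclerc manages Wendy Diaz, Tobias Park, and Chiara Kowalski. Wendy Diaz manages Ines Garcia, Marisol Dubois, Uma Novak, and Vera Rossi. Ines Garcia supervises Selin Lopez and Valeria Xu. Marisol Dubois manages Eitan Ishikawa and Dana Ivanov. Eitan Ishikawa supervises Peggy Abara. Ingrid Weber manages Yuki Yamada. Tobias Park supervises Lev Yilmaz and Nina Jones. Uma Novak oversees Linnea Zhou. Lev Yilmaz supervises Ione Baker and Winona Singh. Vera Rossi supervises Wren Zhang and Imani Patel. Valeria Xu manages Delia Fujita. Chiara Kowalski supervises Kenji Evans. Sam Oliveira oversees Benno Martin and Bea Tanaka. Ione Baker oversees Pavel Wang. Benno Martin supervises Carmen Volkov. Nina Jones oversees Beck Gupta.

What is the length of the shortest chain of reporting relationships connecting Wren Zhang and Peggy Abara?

5

Wren Zhang is 2 levels below Wendy Diaz, and Peggy Abara is 3 levels below Wendy Diaz (their lowest common manager). The shortest path runs up from Wren Zhang to Wendy Diaz and back down to Peggy Abara: 2 + 3 = 5 links.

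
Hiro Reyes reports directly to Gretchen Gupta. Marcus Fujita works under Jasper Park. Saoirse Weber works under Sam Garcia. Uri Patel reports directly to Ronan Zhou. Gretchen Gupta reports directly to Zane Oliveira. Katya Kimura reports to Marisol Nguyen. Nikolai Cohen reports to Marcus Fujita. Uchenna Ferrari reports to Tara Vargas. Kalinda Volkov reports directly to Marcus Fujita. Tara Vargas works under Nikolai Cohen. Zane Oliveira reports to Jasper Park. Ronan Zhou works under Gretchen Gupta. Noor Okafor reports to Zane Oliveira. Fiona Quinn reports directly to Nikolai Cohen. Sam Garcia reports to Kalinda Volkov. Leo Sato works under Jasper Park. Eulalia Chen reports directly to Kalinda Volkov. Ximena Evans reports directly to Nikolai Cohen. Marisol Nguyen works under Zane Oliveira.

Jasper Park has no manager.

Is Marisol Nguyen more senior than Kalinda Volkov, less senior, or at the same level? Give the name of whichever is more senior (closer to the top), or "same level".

Both Marisol Nguyen and Kalinda Volkov are 2 levels below Jasper Park.

same level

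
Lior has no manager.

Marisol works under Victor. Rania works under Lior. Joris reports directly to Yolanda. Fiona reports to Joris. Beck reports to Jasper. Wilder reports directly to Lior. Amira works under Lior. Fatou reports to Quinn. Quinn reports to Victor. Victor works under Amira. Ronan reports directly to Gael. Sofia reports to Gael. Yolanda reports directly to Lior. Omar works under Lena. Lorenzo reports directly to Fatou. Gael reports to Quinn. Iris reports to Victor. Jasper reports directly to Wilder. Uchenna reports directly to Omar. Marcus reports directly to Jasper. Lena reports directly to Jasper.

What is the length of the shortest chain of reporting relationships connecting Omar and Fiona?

7

Omar is 4 levels below Lior, and Fiona is 3 levels below Lior (their lowest common manager). The shortest path runs up from Omar to Lior and back down to Fiona: 4 + 3 = 7 links.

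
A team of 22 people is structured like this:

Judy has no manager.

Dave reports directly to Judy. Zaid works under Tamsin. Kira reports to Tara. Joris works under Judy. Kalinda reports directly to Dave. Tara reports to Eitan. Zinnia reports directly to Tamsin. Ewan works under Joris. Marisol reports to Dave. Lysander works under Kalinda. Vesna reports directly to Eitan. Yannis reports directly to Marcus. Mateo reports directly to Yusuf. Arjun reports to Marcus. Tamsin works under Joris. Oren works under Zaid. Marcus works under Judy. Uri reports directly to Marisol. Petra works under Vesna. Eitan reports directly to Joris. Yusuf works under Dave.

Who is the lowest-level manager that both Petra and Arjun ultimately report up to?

Judy

Petra's chain of managers is Vesna, Eitan, Joris, Judy. Arjun's chain of managers is Marcus, Judy. The first manager that appears in both chains is Judy.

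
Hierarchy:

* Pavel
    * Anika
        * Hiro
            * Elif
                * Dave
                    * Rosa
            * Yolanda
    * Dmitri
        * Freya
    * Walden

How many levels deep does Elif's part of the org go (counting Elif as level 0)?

The longest chain under Elif runs Elif → Dave → Rosa, which is 2 levels below Elif.

2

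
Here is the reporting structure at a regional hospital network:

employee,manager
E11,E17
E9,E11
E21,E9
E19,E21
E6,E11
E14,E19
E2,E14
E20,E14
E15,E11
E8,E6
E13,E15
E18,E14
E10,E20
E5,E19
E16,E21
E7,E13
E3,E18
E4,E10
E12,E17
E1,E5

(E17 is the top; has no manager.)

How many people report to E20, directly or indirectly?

2

E20 directly manages E10. Under E10: E4 (1). That's 2 in total.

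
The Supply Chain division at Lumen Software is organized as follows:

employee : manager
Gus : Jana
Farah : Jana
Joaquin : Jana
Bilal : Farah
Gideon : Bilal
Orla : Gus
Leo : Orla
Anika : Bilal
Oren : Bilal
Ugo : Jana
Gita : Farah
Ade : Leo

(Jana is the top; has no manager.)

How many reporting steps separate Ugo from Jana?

1

Chain from Ugo up to Jana: Ugo → Jana. That is 1 step up, so Ugo is 1 level below Jana.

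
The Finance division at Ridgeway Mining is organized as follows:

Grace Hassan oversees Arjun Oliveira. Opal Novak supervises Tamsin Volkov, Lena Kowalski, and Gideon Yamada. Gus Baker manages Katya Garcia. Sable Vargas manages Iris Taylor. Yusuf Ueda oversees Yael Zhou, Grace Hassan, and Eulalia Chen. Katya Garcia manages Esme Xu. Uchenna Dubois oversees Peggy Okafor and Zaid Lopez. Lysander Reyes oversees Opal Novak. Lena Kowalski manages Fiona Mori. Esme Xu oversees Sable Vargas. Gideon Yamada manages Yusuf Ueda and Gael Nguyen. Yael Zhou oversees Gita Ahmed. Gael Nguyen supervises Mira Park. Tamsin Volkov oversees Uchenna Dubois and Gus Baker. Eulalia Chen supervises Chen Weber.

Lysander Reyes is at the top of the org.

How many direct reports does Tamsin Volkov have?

2

Tamsin Volkov directly manages Uchenna Dubois, Gus Baker. That is 2 direct reports.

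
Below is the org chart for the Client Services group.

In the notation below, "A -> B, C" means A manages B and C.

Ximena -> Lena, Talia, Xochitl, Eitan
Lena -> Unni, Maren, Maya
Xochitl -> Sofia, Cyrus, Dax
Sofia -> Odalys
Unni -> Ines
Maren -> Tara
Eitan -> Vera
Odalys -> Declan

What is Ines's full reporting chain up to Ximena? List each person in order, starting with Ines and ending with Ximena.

Ines -> Unni -> Lena -> Ximena

Ines reports to Unni. Unni reports to Lena. Lena reports to Ximena. Ximena is at the top.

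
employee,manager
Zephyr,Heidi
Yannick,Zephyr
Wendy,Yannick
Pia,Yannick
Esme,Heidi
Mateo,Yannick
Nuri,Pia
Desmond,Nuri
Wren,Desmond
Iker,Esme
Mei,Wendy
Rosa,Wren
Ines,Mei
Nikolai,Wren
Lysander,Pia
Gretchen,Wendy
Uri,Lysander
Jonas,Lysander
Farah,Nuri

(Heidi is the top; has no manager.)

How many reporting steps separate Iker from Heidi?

Chain from Iker up to Heidi: Iker → Esme → Heidi. That is 2 steps up, so Iker is 2 levels below Heidi.

2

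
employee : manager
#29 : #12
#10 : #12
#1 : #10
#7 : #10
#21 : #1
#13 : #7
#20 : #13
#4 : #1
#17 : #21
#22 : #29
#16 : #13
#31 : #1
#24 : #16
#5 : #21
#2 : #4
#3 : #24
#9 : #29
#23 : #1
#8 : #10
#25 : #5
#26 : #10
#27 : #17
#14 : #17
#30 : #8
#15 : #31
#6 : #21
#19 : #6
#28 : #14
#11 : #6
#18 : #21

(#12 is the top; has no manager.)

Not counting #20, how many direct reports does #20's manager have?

1

#20 reports to #13. #13's other direct reports are #16 — 1 peer.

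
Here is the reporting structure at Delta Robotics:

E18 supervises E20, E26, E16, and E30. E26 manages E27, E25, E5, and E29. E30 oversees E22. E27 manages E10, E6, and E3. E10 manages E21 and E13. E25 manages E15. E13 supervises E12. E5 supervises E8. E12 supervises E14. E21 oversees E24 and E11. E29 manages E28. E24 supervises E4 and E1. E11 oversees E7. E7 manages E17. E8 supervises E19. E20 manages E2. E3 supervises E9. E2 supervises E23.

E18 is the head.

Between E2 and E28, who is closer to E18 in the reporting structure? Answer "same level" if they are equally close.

E2

E2 is 2 levels below E18; E28 is 3. E2 is higher.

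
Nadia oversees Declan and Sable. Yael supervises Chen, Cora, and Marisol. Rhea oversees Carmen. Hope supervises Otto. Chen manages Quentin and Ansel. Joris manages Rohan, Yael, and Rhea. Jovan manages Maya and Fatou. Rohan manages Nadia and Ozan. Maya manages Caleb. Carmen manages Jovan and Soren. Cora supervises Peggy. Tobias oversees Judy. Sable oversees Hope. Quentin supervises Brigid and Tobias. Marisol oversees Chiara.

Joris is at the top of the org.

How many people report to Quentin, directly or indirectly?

Quentin directly manages Brigid, Tobias. Brigid has no reports. Under Tobias: Judy (1). So Quentin's organization is 2 direct reports plus everyone under them: 1 + 2 = 3.

3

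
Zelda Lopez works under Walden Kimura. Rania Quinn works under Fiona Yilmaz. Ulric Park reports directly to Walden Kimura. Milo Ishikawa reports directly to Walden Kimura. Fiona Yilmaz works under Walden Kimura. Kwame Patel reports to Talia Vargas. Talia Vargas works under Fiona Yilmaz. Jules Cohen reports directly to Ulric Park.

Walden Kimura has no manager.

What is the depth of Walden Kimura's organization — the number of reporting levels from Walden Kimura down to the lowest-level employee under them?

3

The longest chain under Walden Kimura runs Walden Kimura → Fiona Yilmaz → Talia Vargas → Kwame Patel, which is 3 levels below Walden Kimura.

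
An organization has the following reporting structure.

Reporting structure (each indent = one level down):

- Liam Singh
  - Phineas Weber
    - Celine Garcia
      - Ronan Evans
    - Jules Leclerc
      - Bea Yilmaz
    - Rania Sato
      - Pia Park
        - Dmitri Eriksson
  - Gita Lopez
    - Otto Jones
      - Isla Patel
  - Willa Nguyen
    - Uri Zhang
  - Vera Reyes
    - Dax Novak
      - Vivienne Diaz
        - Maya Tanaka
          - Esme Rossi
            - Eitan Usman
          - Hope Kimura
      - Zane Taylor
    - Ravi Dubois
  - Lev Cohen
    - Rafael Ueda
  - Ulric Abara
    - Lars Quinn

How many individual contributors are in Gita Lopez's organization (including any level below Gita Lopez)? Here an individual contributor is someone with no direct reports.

The only person in Gita Lopez's organization with no one reporting to them is Isla Patel. That is 1.

1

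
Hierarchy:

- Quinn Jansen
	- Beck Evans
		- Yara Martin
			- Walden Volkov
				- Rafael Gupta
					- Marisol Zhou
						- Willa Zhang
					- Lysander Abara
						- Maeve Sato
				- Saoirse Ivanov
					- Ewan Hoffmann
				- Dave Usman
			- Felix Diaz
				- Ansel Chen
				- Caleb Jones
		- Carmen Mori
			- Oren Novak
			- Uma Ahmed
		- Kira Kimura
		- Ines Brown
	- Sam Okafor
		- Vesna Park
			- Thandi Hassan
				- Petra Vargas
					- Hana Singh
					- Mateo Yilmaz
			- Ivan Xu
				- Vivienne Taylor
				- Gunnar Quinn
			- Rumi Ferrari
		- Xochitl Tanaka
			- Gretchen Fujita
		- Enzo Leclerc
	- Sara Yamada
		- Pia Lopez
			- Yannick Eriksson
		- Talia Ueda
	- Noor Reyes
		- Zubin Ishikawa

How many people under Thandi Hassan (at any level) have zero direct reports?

2

The people in Thandi Hassan's organization with no one reporting to them are Mateo Yilmaz, Hana Singh. That is 2.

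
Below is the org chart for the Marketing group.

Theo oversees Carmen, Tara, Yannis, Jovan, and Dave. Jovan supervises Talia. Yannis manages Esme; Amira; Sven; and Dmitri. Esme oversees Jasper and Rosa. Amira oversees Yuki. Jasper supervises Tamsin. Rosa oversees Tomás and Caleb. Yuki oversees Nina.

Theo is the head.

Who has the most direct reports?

Direct-report counts: Theo has 5; Yannis has 4; Amira has 1; Yuki has 1; Esme has 2; Rosa has 2; Jasper has 1; Jovan has 1. The largest is 5, held by Theo.

Theo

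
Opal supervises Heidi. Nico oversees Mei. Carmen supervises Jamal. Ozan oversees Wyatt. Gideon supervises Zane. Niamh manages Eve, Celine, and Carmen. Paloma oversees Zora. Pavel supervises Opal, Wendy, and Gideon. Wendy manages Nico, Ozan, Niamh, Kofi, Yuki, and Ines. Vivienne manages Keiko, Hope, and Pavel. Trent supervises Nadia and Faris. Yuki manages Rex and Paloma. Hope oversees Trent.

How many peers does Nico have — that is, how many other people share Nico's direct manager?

5

Nico reports to Wendy. Wendy's other direct reports are Ozan, Niamh, Kofi, Yuki, Ines — 5 peers.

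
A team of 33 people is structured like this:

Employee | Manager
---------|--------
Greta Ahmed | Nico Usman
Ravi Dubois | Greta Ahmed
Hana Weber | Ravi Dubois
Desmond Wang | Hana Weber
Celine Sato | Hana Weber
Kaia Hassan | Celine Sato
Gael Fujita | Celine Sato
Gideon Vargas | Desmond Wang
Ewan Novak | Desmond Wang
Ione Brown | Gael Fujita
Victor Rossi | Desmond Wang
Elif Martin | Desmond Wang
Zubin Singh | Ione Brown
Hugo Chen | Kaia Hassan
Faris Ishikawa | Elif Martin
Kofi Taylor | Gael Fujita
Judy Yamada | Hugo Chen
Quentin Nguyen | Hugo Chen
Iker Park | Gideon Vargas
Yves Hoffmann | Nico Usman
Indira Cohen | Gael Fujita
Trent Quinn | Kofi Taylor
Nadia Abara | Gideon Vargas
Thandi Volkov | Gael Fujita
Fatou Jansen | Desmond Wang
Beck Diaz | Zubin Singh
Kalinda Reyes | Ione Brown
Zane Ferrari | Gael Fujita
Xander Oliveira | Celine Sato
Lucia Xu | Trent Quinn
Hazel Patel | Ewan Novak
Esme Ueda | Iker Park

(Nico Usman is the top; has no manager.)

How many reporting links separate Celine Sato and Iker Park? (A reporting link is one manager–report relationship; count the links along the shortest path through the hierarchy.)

4

Celine Sato is 1 level below Hana Weber, and Iker Park is 3 levels below Hana Weber (their lowest common manager). The shortest path runs up from Celine Sato to Hana Weber and back down to Iker Park: 1 + 3 = 4 links.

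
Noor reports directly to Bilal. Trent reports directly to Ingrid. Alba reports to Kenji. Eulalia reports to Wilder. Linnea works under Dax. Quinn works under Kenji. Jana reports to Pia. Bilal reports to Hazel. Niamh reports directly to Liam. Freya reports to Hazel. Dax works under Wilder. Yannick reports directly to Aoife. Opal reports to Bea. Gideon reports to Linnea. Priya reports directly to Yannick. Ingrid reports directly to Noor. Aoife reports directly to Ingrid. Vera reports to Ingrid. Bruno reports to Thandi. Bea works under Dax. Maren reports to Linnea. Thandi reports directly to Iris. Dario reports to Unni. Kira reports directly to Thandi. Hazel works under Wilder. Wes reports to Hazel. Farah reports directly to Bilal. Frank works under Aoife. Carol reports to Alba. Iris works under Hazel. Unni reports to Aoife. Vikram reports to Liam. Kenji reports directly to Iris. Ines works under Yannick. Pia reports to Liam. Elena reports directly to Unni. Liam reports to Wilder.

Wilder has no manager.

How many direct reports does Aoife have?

Aoife directly manages Yannick, Unni, Frank. That is 3 direct reports.

3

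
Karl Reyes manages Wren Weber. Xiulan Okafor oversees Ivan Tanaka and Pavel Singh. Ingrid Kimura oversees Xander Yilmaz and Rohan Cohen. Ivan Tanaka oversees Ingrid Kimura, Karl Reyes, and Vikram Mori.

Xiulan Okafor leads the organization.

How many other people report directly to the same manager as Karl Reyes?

2

Karl Reyes reports to Ivan Tanaka. Ivan Tanaka's other direct reports are Ingrid Kimura, Vikram Mori — 2 peers.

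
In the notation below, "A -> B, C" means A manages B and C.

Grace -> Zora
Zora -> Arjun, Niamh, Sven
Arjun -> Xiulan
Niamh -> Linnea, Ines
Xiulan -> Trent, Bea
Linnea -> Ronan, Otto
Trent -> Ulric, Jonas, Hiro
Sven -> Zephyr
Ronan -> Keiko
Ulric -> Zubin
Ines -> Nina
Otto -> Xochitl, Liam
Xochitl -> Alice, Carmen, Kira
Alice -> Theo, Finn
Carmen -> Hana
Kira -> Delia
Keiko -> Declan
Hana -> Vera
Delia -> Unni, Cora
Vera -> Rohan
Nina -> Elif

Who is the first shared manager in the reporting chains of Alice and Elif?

Niamh

Alice's chain of managers is Xochitl, Otto, Linnea, Niamh, Zora, Grace. Elif's chain of managers is Nina, Ines, Niamh, Zora, Grace. The first manager that appears in both chains is Niamh.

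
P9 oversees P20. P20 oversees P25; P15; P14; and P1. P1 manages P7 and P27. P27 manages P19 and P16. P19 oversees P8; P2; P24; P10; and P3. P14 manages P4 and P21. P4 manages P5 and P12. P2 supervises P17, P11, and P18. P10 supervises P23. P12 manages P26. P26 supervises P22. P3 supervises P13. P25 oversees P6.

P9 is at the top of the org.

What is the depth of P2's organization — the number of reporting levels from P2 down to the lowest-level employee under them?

1

The longest chain under P2 runs P2 → P17, which is 1 level below P2.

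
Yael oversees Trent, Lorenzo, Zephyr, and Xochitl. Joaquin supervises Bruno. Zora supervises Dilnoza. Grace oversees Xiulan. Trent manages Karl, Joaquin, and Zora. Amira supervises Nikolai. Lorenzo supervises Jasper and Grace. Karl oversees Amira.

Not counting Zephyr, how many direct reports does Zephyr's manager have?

3

Zephyr reports to Yael. Yael's other direct reports are Trent, Lorenzo, Xochitl — 3 peers.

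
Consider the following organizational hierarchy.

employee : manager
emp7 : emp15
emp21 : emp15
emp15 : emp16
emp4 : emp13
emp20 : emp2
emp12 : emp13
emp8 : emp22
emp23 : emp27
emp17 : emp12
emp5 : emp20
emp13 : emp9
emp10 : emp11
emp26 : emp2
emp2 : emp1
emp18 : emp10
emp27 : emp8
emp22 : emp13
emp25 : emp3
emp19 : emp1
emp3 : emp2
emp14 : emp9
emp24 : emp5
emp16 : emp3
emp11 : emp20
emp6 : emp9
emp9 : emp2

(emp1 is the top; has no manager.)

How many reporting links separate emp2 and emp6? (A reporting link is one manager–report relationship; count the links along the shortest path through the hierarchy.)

2

emp6 is in emp2's organization: the chain from emp6 up to emp2 is emp6 → emp9 → emp2, which is 2 links.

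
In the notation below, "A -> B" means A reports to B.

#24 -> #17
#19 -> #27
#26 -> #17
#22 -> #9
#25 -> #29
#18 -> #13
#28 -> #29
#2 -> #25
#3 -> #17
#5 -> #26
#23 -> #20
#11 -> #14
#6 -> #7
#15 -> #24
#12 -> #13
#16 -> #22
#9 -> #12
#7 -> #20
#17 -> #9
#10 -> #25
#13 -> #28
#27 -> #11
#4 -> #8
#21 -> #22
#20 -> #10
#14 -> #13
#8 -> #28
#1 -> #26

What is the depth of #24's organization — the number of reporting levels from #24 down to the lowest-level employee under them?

The longest chain under #24 runs #24 → #15, which is 1 level below #24.

1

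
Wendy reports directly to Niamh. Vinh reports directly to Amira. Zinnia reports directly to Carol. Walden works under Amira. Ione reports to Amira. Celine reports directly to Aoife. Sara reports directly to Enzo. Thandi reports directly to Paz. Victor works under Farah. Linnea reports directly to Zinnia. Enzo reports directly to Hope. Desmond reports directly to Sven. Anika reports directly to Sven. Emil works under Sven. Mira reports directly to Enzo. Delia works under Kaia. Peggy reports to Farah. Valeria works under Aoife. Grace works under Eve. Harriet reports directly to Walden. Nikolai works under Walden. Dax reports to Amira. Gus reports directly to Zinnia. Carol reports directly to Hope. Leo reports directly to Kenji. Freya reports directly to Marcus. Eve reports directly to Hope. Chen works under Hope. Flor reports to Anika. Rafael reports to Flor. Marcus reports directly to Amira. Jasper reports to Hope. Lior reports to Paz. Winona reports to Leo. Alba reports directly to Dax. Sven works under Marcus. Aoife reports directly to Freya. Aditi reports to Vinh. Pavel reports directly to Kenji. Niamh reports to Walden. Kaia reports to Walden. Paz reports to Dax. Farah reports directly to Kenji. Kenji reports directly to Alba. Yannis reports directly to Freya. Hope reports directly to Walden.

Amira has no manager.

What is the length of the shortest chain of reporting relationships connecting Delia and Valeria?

Delia is 3 levels below Amira, and Valeria is 4 levels below Amira (their lowest common manager). The shortest path runs up from Delia to Amira and back down to Valeria: 3 + 4 = 7 links.

7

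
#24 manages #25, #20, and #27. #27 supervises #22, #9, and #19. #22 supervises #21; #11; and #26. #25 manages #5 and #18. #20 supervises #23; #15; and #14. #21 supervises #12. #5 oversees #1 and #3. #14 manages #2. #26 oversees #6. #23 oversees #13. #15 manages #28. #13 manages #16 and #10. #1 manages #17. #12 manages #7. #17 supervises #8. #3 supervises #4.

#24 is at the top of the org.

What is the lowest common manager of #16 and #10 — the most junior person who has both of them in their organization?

#16's chain of managers is #13, #23, #20, #24. #10's chain of managers is #13, #23, #20, #24. The first manager that appears in both chains is #13.

#13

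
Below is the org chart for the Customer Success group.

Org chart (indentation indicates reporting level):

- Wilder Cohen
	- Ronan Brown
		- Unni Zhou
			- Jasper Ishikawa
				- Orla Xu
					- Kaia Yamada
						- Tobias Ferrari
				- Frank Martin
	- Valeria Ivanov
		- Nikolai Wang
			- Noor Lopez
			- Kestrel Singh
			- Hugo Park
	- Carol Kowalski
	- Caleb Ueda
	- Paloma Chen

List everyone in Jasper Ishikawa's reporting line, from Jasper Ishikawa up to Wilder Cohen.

Jasper Ishikawa reports to Unni Zhou. Unni Zhou reports to Ronan Brown. Ronan Brown reports to Wilder Cohen. Wilder Cohen is at the top.

Jasper Ishikawa -> Unni Zhou -> Ronan Brown -> Wilder Cohen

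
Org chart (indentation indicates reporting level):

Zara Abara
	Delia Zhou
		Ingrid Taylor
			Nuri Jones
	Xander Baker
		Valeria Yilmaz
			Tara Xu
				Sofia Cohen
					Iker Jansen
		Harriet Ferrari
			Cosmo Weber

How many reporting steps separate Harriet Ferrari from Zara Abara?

2

Chain from Harriet Ferrari up to Zara Abara: Harriet Ferrari → Xander Baker → Zara Abara. That is 2 steps up, so Harriet Ferrari is 2 levels below Zara Abara.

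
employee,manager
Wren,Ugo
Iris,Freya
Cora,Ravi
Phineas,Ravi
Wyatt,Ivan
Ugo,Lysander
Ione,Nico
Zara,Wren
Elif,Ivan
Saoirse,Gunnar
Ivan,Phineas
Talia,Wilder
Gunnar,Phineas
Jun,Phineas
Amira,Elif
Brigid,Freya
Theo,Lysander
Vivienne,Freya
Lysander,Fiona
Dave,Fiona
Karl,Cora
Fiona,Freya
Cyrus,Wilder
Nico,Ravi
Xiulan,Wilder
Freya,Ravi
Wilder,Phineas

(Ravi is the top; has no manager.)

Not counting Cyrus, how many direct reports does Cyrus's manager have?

Cyrus reports to Wilder. Wilder's other direct reports are Talia, Xiulan — 2 peers.

2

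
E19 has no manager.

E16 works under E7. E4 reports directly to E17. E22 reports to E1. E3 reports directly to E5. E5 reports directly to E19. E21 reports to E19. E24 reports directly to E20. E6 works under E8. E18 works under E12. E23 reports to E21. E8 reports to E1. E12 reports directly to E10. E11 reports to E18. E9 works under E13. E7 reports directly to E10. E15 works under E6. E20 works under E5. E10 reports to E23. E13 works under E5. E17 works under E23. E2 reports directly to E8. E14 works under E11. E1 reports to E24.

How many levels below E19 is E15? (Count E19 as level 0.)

7

Chain from E15 up to E19: E15 → E6 → E8 → E1 → E24 → E20 → E5 → E19. That is 7 steps up, so E15 is 7 levels below E19.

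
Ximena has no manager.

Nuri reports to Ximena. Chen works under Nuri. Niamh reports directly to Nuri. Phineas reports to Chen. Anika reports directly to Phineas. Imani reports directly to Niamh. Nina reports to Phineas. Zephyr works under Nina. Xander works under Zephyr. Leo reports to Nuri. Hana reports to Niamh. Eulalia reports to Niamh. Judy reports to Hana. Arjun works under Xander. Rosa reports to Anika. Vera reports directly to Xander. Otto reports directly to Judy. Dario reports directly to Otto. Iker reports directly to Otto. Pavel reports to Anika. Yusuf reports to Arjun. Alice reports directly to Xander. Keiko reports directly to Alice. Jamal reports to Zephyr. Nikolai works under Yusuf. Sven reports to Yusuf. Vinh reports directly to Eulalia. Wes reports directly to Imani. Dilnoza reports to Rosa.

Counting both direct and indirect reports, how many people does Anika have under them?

Anika directly manages Rosa, Pavel. Under Rosa: Dilnoza (1). Pavel has no reports. So Anika's organization is 2 direct reports plus everyone under them: 2 + 1 = 3.

3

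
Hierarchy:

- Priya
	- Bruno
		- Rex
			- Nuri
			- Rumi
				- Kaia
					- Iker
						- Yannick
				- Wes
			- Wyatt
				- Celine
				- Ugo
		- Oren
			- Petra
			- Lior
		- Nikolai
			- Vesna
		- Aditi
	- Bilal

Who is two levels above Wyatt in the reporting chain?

Bruno

Wyatt reports to Rex, and Rex reports to Bruno. So Wyatt's skip-level manager is Bruno.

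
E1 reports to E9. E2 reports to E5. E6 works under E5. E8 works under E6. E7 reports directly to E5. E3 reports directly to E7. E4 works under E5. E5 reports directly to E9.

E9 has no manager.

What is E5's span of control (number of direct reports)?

4

E5 directly manages E6, E2, E7, E4. That is 4 direct reports.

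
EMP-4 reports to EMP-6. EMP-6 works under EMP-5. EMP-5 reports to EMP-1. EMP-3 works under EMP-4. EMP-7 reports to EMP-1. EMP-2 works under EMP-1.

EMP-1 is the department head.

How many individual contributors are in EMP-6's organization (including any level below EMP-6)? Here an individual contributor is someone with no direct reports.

1

The only person in EMP-6's organization with no one reporting to them is EMP-3. That is 1.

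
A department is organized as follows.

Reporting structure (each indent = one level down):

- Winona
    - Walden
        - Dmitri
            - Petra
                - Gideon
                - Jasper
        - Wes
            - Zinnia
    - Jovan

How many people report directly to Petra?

Petra directly manages Gideon, Jasper. That is 2 direct reports.

2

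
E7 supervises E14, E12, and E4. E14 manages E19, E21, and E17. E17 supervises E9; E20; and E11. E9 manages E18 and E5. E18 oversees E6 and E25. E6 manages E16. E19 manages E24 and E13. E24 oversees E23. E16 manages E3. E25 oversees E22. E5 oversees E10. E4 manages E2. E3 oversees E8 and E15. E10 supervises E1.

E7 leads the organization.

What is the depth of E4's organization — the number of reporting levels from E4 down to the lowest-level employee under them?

The longest chain under E4 runs E4 → E2, which is 1 level below E4.

1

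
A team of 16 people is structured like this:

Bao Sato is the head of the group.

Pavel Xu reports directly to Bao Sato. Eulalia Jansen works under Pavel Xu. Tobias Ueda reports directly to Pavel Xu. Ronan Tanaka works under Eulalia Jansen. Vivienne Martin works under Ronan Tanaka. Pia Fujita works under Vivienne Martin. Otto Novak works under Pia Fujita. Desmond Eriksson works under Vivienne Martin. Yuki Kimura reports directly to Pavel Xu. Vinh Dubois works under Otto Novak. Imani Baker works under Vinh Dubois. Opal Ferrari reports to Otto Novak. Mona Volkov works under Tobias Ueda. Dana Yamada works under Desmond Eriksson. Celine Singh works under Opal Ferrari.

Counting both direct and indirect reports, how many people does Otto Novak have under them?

4

Otto Novak directly manages Vinh Dubois, Opal Ferrari. Under Vinh Dubois: Imani Baker (1). Under Opal Ferrari: Celine Singh (1). So Otto Novak's organization is 2 direct reports plus everyone under them: 2 + 2 = 4.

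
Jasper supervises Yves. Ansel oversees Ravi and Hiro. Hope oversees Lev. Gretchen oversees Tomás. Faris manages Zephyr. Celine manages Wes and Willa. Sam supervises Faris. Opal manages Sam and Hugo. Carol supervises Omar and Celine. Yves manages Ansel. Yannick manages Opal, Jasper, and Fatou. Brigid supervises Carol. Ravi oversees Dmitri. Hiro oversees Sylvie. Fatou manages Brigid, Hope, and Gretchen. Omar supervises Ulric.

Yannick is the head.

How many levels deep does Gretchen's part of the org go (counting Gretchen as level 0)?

The longest chain under Gretchen runs Gretchen → Tomás, which is 1 level below Gretchen.

1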